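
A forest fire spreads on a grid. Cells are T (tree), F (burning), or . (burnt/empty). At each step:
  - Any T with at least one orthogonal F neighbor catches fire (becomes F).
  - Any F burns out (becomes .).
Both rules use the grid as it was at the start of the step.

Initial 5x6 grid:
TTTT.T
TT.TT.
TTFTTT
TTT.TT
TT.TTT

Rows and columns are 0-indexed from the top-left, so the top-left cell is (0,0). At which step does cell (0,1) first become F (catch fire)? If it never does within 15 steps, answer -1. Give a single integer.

Step 1: cell (0,1)='T' (+3 fires, +1 burnt)
Step 2: cell (0,1)='T' (+5 fires, +3 burnt)
Step 3: cell (0,1)='F' (+8 fires, +5 burnt)
  -> target ignites at step 3
Step 4: cell (0,1)='.' (+5 fires, +8 burnt)
Step 5: cell (0,1)='.' (+2 fires, +5 burnt)
Step 6: cell (0,1)='.' (+0 fires, +2 burnt)
  fire out at step 6

3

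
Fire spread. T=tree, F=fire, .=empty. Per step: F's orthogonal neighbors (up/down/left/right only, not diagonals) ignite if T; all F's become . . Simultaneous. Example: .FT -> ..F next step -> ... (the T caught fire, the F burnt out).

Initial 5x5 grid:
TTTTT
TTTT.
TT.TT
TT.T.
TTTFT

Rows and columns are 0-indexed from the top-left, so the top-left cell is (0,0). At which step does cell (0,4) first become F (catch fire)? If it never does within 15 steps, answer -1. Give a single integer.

Step 1: cell (0,4)='T' (+3 fires, +1 burnt)
Step 2: cell (0,4)='T' (+2 fires, +3 burnt)
Step 3: cell (0,4)='T' (+4 fires, +2 burnt)
Step 4: cell (0,4)='T' (+4 fires, +4 burnt)
Step 5: cell (0,4)='F' (+4 fires, +4 burnt)
  -> target ignites at step 5
Step 6: cell (0,4)='.' (+2 fires, +4 burnt)
Step 7: cell (0,4)='.' (+1 fires, +2 burnt)
Step 8: cell (0,4)='.' (+0 fires, +1 burnt)
  fire out at step 8

5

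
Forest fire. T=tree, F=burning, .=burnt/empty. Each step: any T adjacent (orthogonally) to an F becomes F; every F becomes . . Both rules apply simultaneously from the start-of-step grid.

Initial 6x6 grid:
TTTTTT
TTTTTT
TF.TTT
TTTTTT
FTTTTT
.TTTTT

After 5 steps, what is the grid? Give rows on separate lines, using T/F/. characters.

Step 1: 5 trees catch fire, 2 burn out
  TTTTTT
  TFTTTT
  F..TTT
  FFTTTT
  .FTTTT
  .TTTTT
Step 2: 6 trees catch fire, 5 burn out
  TFTTTT
  F.FTTT
  ...TTT
  ..FTTT
  ..FTTT
  .FTTTT
Step 3: 6 trees catch fire, 6 burn out
  F.FTTT
  ...FTT
  ...TTT
  ...FTT
  ...FTT
  ..FTTT
Step 4: 6 trees catch fire, 6 burn out
  ...FTT
  ....FT
  ...FTT
  ....FT
  ....FT
  ...FTT
Step 5: 6 trees catch fire, 6 burn out
  ....FT
  .....F
  ....FT
  .....F
  .....F
  ....FT

....FT
.....F
....FT
.....F
.....F
....FT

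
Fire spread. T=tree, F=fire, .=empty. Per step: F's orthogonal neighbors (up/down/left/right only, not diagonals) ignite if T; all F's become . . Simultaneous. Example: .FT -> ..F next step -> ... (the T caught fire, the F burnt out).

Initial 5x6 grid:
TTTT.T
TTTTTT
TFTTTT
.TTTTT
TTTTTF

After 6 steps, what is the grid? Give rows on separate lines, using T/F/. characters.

Step 1: 6 trees catch fire, 2 burn out
  TTTT.T
  TFTTTT
  F.FTTT
  .FTTTF
  TTTTF.
Step 2: 9 trees catch fire, 6 burn out
  TFTT.T
  F.FTTT
  ...FTF
  ..FTF.
  TFTF..
Step 3: 8 trees catch fire, 9 burn out
  F.FT.T
  ...FTF
  ....F.
  ...F..
  F.F...
Step 4: 3 trees catch fire, 8 burn out
  ...F.F
  ....F.
  ......
  ......
  ......
Step 5: 0 trees catch fire, 3 burn out
  ......
  ......
  ......
  ......
  ......
Step 6: 0 trees catch fire, 0 burn out
  ......
  ......
  ......
  ......
  ......

......
......
......
......
......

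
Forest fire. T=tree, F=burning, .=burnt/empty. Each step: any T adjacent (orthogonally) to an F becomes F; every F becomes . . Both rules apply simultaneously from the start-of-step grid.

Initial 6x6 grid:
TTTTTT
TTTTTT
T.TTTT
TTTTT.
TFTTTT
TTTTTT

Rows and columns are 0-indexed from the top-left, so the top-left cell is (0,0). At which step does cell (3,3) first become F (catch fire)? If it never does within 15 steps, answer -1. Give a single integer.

Step 1: cell (3,3)='T' (+4 fires, +1 burnt)
Step 2: cell (3,3)='T' (+5 fires, +4 burnt)
Step 3: cell (3,3)='F' (+5 fires, +5 burnt)
  -> target ignites at step 3
Step 4: cell (3,3)='.' (+6 fires, +5 burnt)
Step 5: cell (3,3)='.' (+6 fires, +6 burnt)
Step 6: cell (3,3)='.' (+4 fires, +6 burnt)
Step 7: cell (3,3)='.' (+2 fires, +4 burnt)
Step 8: cell (3,3)='.' (+1 fires, +2 burnt)
Step 9: cell (3,3)='.' (+0 fires, +1 burnt)
  fire out at step 9

3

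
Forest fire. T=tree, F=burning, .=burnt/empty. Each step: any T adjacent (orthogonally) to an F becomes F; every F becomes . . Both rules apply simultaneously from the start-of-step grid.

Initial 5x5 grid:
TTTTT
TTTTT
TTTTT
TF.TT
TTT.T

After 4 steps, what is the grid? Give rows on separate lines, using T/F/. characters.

Step 1: 3 trees catch fire, 1 burn out
  TTTTT
  TTTTT
  TFTTT
  F..TT
  TFT.T
Step 2: 5 trees catch fire, 3 burn out
  TTTTT
  TFTTT
  F.FTT
  ...TT
  F.F.T
Step 3: 4 trees catch fire, 5 burn out
  TFTTT
  F.FTT
  ...FT
  ...TT
  ....T
Step 4: 5 trees catch fire, 4 burn out
  F.FTT
  ...FT
  ....F
  ...FT
  ....T

F.FTT
...FT
....F
...FT
....T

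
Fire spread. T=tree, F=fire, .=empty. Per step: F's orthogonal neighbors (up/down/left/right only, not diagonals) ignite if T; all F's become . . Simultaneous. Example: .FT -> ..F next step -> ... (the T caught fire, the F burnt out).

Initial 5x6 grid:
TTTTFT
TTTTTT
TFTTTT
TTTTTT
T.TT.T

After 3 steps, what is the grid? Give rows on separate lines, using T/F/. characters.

Step 1: 7 trees catch fire, 2 burn out
  TTTF.F
  TFTTFT
  F.FTTT
  TFTTTT
  T.TT.T
Step 2: 10 trees catch fire, 7 burn out
  TFF...
  F.FF.F
  ...FFT
  F.FTTT
  T.TT.T
Step 3: 6 trees catch fire, 10 burn out
  F.....
  ......
  .....F
  ...FFT
  F.FT.T

F.....
......
.....F
...FFT
F.FT.T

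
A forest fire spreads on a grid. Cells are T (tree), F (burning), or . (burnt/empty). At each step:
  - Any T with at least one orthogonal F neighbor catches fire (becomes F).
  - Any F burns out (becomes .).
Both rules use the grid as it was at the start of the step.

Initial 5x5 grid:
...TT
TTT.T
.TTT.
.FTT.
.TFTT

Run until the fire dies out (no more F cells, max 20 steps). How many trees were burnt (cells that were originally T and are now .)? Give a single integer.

Step 1: +4 fires, +2 burnt (F count now 4)
Step 2: +4 fires, +4 burnt (F count now 4)
Step 3: +3 fires, +4 burnt (F count now 3)
Step 4: +0 fires, +3 burnt (F count now 0)
Fire out after step 4
Initially T: 14, now '.': 22
Total burnt (originally-T cells now '.'): 11

Answer: 11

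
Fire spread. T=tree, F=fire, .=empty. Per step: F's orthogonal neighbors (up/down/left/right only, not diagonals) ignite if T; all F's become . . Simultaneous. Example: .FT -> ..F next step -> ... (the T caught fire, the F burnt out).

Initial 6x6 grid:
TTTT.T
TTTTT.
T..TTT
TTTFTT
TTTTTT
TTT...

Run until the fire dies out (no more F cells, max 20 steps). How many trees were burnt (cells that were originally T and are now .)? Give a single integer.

Step 1: +4 fires, +1 burnt (F count now 4)
Step 2: +6 fires, +4 burnt (F count now 6)
Step 3: +8 fires, +6 burnt (F count now 8)
Step 4: +5 fires, +8 burnt (F count now 5)
Step 5: +3 fires, +5 burnt (F count now 3)
Step 6: +1 fires, +3 burnt (F count now 1)
Step 7: +0 fires, +1 burnt (F count now 0)
Fire out after step 7
Initially T: 28, now '.': 35
Total burnt (originally-T cells now '.'): 27

Answer: 27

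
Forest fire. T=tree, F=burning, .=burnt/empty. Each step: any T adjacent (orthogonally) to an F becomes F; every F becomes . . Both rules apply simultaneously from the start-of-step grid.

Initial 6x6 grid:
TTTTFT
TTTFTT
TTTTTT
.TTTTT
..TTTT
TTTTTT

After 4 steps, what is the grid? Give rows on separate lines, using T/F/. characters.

Step 1: 5 trees catch fire, 2 burn out
  TTTF.F
  TTF.FT
  TTTFTT
  .TTTTT
  ..TTTT
  TTTTTT
Step 2: 6 trees catch fire, 5 burn out
  TTF...
  TF...F
  TTF.FT
  .TTFTT
  ..TTTT
  TTTTTT
Step 3: 7 trees catch fire, 6 burn out
  TF....
  F.....
  TF...F
  .TF.FT
  ..TFTT
  TTTTTT
Step 4: 7 trees catch fire, 7 burn out
  F.....
  ......
  F.....
  .F...F
  ..F.FT
  TTTFTT

F.....
......
F.....
.F...F
..F.FT
TTTFTT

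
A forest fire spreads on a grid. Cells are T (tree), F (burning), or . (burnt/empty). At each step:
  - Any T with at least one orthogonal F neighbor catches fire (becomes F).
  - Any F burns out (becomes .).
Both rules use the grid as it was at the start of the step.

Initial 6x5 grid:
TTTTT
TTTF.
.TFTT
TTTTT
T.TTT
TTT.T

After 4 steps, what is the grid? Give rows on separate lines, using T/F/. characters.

Step 1: 5 trees catch fire, 2 burn out
  TTTFT
  TTF..
  .F.FT
  TTFTT
  T.TTT
  TTT.T
Step 2: 7 trees catch fire, 5 burn out
  TTF.F
  TF...
  ....F
  TF.FT
  T.FTT
  TTT.T
Step 3: 6 trees catch fire, 7 burn out
  TF...
  F....
  .....
  F...F
  T..FT
  TTF.T
Step 4: 4 trees catch fire, 6 burn out
  F....
  .....
  .....
  .....
  F...F
  TF..T

F....
.....
.....
.....
F...F
TF..T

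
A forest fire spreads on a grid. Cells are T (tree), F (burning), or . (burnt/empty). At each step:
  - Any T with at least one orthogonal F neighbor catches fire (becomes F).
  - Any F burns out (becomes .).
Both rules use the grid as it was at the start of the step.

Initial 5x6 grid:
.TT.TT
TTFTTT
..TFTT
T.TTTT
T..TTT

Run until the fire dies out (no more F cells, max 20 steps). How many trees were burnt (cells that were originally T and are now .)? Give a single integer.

Answer: 19

Derivation:
Step 1: +6 fires, +2 burnt (F count now 6)
Step 2: +7 fires, +6 burnt (F count now 7)
Step 3: +4 fires, +7 burnt (F count now 4)
Step 4: +2 fires, +4 burnt (F count now 2)
Step 5: +0 fires, +2 burnt (F count now 0)
Fire out after step 5
Initially T: 21, now '.': 28
Total burnt (originally-T cells now '.'): 19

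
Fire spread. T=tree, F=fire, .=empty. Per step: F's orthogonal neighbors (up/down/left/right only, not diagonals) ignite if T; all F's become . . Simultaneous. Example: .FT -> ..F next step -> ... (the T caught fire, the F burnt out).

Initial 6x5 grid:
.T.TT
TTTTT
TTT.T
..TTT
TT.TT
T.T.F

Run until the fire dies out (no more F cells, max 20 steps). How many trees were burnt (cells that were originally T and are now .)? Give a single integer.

Answer: 17

Derivation:
Step 1: +1 fires, +1 burnt (F count now 1)
Step 2: +2 fires, +1 burnt (F count now 2)
Step 3: +2 fires, +2 burnt (F count now 2)
Step 4: +2 fires, +2 burnt (F count now 2)
Step 5: +3 fires, +2 burnt (F count now 3)
Step 6: +3 fires, +3 burnt (F count now 3)
Step 7: +2 fires, +3 burnt (F count now 2)
Step 8: +2 fires, +2 burnt (F count now 2)
Step 9: +0 fires, +2 burnt (F count now 0)
Fire out after step 9
Initially T: 21, now '.': 26
Total burnt (originally-T cells now '.'): 17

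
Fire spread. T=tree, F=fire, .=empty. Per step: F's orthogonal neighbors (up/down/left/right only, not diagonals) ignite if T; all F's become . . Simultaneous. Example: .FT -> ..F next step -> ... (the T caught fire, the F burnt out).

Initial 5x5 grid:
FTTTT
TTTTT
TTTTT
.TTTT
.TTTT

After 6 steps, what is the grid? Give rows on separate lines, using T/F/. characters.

Step 1: 2 trees catch fire, 1 burn out
  .FTTT
  FTTTT
  TTTTT
  .TTTT
  .TTTT
Step 2: 3 trees catch fire, 2 burn out
  ..FTT
  .FTTT
  FTTTT
  .TTTT
  .TTTT
Step 3: 3 trees catch fire, 3 burn out
  ...FT
  ..FTT
  .FTTT
  .TTTT
  .TTTT
Step 4: 4 trees catch fire, 3 burn out
  ....F
  ...FT
  ..FTT
  .FTTT
  .TTTT
Step 5: 4 trees catch fire, 4 burn out
  .....
  ....F
  ...FT
  ..FTT
  .FTTT
Step 6: 3 trees catch fire, 4 burn out
  .....
  .....
  ....F
  ...FT
  ..FTT

.....
.....
....F
...FT
..FTT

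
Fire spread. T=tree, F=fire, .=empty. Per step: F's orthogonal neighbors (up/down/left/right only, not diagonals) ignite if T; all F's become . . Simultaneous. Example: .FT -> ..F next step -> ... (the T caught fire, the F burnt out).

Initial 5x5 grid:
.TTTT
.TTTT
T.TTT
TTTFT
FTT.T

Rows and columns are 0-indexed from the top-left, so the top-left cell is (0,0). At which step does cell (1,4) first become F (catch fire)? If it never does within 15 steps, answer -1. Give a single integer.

Step 1: cell (1,4)='T' (+5 fires, +2 burnt)
Step 2: cell (1,4)='T' (+7 fires, +5 burnt)
Step 3: cell (1,4)='F' (+3 fires, +7 burnt)
  -> target ignites at step 3
Step 4: cell (1,4)='.' (+3 fires, +3 burnt)
Step 5: cell (1,4)='.' (+1 fires, +3 burnt)
Step 6: cell (1,4)='.' (+0 fires, +1 burnt)
  fire out at step 6

3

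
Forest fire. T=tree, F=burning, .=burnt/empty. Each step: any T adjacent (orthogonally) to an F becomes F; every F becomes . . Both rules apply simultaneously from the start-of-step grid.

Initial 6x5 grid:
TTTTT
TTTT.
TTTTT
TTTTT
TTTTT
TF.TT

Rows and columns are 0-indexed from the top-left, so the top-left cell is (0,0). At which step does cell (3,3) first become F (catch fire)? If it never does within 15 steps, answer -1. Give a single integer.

Step 1: cell (3,3)='T' (+2 fires, +1 burnt)
Step 2: cell (3,3)='T' (+3 fires, +2 burnt)
Step 3: cell (3,3)='T' (+4 fires, +3 burnt)
Step 4: cell (3,3)='F' (+6 fires, +4 burnt)
  -> target ignites at step 4
Step 5: cell (3,3)='.' (+6 fires, +6 burnt)
Step 6: cell (3,3)='.' (+4 fires, +6 burnt)
Step 7: cell (3,3)='.' (+1 fires, +4 burnt)
Step 8: cell (3,3)='.' (+1 fires, +1 burnt)
Step 9: cell (3,3)='.' (+0 fires, +1 burnt)
  fire out at step 9

4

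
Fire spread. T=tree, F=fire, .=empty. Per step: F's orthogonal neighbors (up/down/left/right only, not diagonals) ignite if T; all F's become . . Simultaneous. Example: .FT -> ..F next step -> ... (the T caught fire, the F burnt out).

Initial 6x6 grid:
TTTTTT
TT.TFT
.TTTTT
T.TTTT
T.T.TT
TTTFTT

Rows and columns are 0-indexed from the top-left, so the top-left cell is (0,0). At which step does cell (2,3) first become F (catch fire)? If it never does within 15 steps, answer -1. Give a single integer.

Step 1: cell (2,3)='T' (+6 fires, +2 burnt)
Step 2: cell (2,3)='F' (+9 fires, +6 burnt)
  -> target ignites at step 2
Step 3: cell (2,3)='.' (+7 fires, +9 burnt)
Step 4: cell (2,3)='.' (+3 fires, +7 burnt)
Step 5: cell (2,3)='.' (+3 fires, +3 burnt)
Step 6: cell (2,3)='.' (+1 fires, +3 burnt)
Step 7: cell (2,3)='.' (+0 fires, +1 burnt)
  fire out at step 7

2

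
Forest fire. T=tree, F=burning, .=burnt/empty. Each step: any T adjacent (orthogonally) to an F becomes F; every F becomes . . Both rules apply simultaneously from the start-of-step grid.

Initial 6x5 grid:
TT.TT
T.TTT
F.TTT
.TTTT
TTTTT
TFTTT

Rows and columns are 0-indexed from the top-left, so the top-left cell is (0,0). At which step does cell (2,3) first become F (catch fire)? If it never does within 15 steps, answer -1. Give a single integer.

Step 1: cell (2,3)='T' (+4 fires, +2 burnt)
Step 2: cell (2,3)='T' (+5 fires, +4 burnt)
Step 3: cell (2,3)='T' (+4 fires, +5 burnt)
Step 4: cell (2,3)='T' (+3 fires, +4 burnt)
Step 5: cell (2,3)='F' (+3 fires, +3 burnt)
  -> target ignites at step 5
Step 6: cell (2,3)='.' (+2 fires, +3 burnt)
Step 7: cell (2,3)='.' (+2 fires, +2 burnt)
Step 8: cell (2,3)='.' (+1 fires, +2 burnt)
Step 9: cell (2,3)='.' (+0 fires, +1 burnt)
  fire out at step 9

5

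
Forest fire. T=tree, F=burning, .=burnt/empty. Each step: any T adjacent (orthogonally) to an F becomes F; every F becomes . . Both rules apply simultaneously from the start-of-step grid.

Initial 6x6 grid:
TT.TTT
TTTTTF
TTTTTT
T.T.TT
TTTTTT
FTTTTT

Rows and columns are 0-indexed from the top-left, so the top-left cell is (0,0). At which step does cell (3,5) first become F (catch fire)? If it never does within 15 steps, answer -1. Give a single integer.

Step 1: cell (3,5)='T' (+5 fires, +2 burnt)
Step 2: cell (3,5)='F' (+7 fires, +5 burnt)
  -> target ignites at step 2
Step 3: cell (3,5)='.' (+8 fires, +7 burnt)
Step 4: cell (3,5)='.' (+9 fires, +8 burnt)
Step 5: cell (3,5)='.' (+2 fires, +9 burnt)
Step 6: cell (3,5)='.' (+0 fires, +2 burnt)
  fire out at step 6

2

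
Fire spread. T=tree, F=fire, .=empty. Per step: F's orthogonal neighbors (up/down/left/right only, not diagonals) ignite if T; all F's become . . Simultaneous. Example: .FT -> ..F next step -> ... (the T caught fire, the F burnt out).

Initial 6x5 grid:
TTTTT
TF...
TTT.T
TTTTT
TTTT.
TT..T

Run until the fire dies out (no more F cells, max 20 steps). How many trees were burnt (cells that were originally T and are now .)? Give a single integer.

Step 1: +3 fires, +1 burnt (F count now 3)
Step 2: +5 fires, +3 burnt (F count now 5)
Step 3: +4 fires, +5 burnt (F count now 4)
Step 4: +5 fires, +4 burnt (F count now 5)
Step 5: +3 fires, +5 burnt (F count now 3)
Step 6: +1 fires, +3 burnt (F count now 1)
Step 7: +0 fires, +1 burnt (F count now 0)
Fire out after step 7
Initially T: 22, now '.': 29
Total burnt (originally-T cells now '.'): 21

Answer: 21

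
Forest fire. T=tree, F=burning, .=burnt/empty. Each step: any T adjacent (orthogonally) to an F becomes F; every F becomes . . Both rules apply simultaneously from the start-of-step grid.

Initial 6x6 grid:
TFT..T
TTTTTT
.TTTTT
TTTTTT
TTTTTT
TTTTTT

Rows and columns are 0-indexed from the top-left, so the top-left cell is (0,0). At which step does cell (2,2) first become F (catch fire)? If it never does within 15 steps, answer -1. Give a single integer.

Step 1: cell (2,2)='T' (+3 fires, +1 burnt)
Step 2: cell (2,2)='T' (+3 fires, +3 burnt)
Step 3: cell (2,2)='F' (+3 fires, +3 burnt)
  -> target ignites at step 3
Step 4: cell (2,2)='.' (+5 fires, +3 burnt)
Step 5: cell (2,2)='.' (+6 fires, +5 burnt)
Step 6: cell (2,2)='.' (+6 fires, +6 burnt)
Step 7: cell (2,2)='.' (+3 fires, +6 burnt)
Step 8: cell (2,2)='.' (+2 fires, +3 burnt)
Step 9: cell (2,2)='.' (+1 fires, +2 burnt)
Step 10: cell (2,2)='.' (+0 fires, +1 burnt)
  fire out at step 10

3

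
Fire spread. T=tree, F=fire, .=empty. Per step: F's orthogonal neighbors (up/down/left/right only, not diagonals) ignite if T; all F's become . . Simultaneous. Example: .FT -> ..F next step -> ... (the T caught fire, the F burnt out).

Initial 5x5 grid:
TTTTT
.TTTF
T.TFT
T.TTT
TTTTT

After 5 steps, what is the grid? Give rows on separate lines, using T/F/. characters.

Step 1: 5 trees catch fire, 2 burn out
  TTTTF
  .TTF.
  T.F.F
  T.TFT
  TTTTT
Step 2: 5 trees catch fire, 5 burn out
  TTTF.
  .TF..
  T....
  T.F.F
  TTTFT
Step 3: 4 trees catch fire, 5 burn out
  TTF..
  .F...
  T....
  T....
  TTF.F
Step 4: 2 trees catch fire, 4 burn out
  TF...
  .....
  T....
  T....
  TF...
Step 5: 2 trees catch fire, 2 burn out
  F....
  .....
  T....
  T....
  F....

F....
.....
T....
T....
F....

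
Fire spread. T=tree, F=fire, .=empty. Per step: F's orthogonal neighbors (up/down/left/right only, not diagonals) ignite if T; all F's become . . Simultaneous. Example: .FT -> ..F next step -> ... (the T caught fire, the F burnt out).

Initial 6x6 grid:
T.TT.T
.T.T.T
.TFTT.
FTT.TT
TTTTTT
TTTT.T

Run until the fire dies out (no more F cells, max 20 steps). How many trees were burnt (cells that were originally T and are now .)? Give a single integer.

Step 1: +5 fires, +2 burnt (F count now 5)
Step 2: +6 fires, +5 burnt (F count now 6)
Step 3: +5 fires, +6 burnt (F count now 5)
Step 4: +4 fires, +5 burnt (F count now 4)
Step 5: +1 fires, +4 burnt (F count now 1)
Step 6: +1 fires, +1 burnt (F count now 1)
Step 7: +0 fires, +1 burnt (F count now 0)
Fire out after step 7
Initially T: 25, now '.': 33
Total burnt (originally-T cells now '.'): 22

Answer: 22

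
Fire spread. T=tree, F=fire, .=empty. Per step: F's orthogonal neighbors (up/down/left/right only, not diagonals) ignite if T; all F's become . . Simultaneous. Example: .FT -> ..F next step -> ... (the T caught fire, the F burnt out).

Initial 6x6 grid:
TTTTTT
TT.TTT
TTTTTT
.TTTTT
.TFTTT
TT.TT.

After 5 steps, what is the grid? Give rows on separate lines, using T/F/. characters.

Step 1: 3 trees catch fire, 1 burn out
  TTTTTT
  TT.TTT
  TTTTTT
  .TFTTT
  .F.FTT
  TT.TT.
Step 2: 6 trees catch fire, 3 burn out
  TTTTTT
  TT.TTT
  TTFTTT
  .F.FTT
  ....FT
  TF.FT.
Step 3: 6 trees catch fire, 6 burn out
  TTTTTT
  TT.TTT
  TF.FTT
  ....FT
  .....F
  F...F.
Step 4: 5 trees catch fire, 6 burn out
  TTTTTT
  TF.FTT
  F...FT
  .....F
  ......
  ......
Step 5: 5 trees catch fire, 5 burn out
  TFTFTT
  F...FT
  .....F
  ......
  ......
  ......

TFTFTT
F...FT
.....F
......
......
......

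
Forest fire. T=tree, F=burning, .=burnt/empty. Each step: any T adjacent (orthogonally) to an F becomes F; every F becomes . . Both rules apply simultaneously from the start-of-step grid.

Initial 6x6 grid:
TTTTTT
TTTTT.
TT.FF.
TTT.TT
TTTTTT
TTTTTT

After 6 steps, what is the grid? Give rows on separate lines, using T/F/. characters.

Step 1: 3 trees catch fire, 2 burn out
  TTTTTT
  TTTFF.
  TT....
  TTT.FT
  TTTTTT
  TTTTTT
Step 2: 5 trees catch fire, 3 burn out
  TTTFFT
  TTF...
  TT....
  TTT..F
  TTTTFT
  TTTTTT
Step 3: 6 trees catch fire, 5 burn out
  TTF..F
  TF....
  TT....
  TTT...
  TTTF.F
  TTTTFT
Step 4: 6 trees catch fire, 6 burn out
  TF....
  F.....
  TF....
  TTT...
  TTF...
  TTTF.F
Step 5: 6 trees catch fire, 6 burn out
  F.....
  ......
  F.....
  TFF...
  TF....
  TTF...
Step 6: 3 trees catch fire, 6 burn out
  ......
  ......
  ......
  F.....
  F.....
  TF....

......
......
......
F.....
F.....
TF....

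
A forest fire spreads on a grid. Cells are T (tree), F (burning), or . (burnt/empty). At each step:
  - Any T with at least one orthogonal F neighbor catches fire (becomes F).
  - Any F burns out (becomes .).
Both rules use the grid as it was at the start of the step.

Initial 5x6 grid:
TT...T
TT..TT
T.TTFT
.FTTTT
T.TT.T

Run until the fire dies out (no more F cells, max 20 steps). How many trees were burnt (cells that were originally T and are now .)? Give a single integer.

Answer: 13

Derivation:
Step 1: +5 fires, +2 burnt (F count now 5)
Step 2: +5 fires, +5 burnt (F count now 5)
Step 3: +3 fires, +5 burnt (F count now 3)
Step 4: +0 fires, +3 burnt (F count now 0)
Fire out after step 4
Initially T: 19, now '.': 24
Total burnt (originally-T cells now '.'): 13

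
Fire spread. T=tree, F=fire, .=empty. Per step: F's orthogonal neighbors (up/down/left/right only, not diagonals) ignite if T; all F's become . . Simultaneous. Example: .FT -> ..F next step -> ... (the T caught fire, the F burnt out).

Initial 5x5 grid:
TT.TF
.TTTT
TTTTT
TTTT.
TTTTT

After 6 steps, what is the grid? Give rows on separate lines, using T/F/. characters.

Step 1: 2 trees catch fire, 1 burn out
  TT.F.
  .TTTF
  TTTTT
  TTTT.
  TTTTT
Step 2: 2 trees catch fire, 2 burn out
  TT...
  .TTF.
  TTTTF
  TTTT.
  TTTTT
Step 3: 2 trees catch fire, 2 burn out
  TT...
  .TF..
  TTTF.
  TTTT.
  TTTTT
Step 4: 3 trees catch fire, 2 burn out
  TT...
  .F...
  TTF..
  TTTF.
  TTTTT
Step 5: 4 trees catch fire, 3 burn out
  TF...
  .....
  TF...
  TTF..
  TTTFT
Step 6: 5 trees catch fire, 4 burn out
  F....
  .....
  F....
  TF...
  TTF.F

F....
.....
F....
TF...
TTF.F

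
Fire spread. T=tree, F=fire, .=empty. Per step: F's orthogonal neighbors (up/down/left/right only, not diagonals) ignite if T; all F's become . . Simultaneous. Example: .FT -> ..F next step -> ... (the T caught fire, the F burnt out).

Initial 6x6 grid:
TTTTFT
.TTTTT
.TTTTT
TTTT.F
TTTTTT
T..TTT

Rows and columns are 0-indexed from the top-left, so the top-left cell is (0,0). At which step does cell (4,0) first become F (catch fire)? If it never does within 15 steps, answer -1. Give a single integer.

Step 1: cell (4,0)='T' (+5 fires, +2 burnt)
Step 2: cell (4,0)='T' (+6 fires, +5 burnt)
Step 3: cell (4,0)='T' (+5 fires, +6 burnt)
Step 4: cell (4,0)='T' (+6 fires, +5 burnt)
Step 5: cell (4,0)='T' (+3 fires, +6 burnt)
Step 6: cell (4,0)='F' (+2 fires, +3 burnt)
  -> target ignites at step 6
Step 7: cell (4,0)='.' (+2 fires, +2 burnt)
Step 8: cell (4,0)='.' (+0 fires, +2 burnt)
  fire out at step 8

6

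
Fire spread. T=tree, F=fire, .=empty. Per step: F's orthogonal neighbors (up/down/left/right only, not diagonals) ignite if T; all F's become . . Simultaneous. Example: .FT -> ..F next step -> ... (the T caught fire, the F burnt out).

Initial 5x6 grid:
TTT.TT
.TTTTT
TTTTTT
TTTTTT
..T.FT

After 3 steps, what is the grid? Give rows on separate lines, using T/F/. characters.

Step 1: 2 trees catch fire, 1 burn out
  TTT.TT
  .TTTTT
  TTTTTT
  TTTTFT
  ..T..F
Step 2: 3 trees catch fire, 2 burn out
  TTT.TT
  .TTTTT
  TTTTFT
  TTTF.F
  ..T...
Step 3: 4 trees catch fire, 3 burn out
  TTT.TT
  .TTTFT
  TTTF.F
  TTF...
  ..T...

TTT.TT
.TTTFT
TTTF.F
TTF...
..T...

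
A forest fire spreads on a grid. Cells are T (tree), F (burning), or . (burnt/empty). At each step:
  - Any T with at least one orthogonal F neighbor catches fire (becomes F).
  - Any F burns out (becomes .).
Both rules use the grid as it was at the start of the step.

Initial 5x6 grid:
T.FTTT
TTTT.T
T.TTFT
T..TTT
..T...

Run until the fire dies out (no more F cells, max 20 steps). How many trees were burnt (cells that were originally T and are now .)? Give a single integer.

Answer: 17

Derivation:
Step 1: +5 fires, +2 burnt (F count now 5)
Step 2: +7 fires, +5 burnt (F count now 7)
Step 3: +2 fires, +7 burnt (F count now 2)
Step 4: +2 fires, +2 burnt (F count now 2)
Step 5: +1 fires, +2 burnt (F count now 1)
Step 6: +0 fires, +1 burnt (F count now 0)
Fire out after step 6
Initially T: 18, now '.': 29
Total burnt (originally-T cells now '.'): 17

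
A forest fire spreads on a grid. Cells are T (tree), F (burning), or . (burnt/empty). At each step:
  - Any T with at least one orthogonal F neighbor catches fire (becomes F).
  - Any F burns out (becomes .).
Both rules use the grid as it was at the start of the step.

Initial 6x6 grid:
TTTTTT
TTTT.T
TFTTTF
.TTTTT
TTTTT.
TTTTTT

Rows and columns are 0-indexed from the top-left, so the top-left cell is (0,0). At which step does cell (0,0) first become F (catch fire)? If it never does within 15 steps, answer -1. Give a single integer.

Step 1: cell (0,0)='T' (+7 fires, +2 burnt)
Step 2: cell (0,0)='T' (+8 fires, +7 burnt)
Step 3: cell (0,0)='F' (+9 fires, +8 burnt)
  -> target ignites at step 3
Step 4: cell (0,0)='.' (+5 fires, +9 burnt)
Step 5: cell (0,0)='.' (+2 fires, +5 burnt)
Step 6: cell (0,0)='.' (+0 fires, +2 burnt)
  fire out at step 6

3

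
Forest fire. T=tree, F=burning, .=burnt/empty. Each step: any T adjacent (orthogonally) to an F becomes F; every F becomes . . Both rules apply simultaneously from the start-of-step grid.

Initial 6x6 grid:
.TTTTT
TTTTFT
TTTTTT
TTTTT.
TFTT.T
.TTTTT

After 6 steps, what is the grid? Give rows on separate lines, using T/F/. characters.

Step 1: 8 trees catch fire, 2 burn out
  .TTTFT
  TTTF.F
  TTTTFT
  TFTTT.
  F.FT.T
  .FTTTT
Step 2: 11 trees catch fire, 8 burn out
  .TTF.F
  TTF...
  TFTF.F
  F.FTF.
  ...F.T
  ..FTTT
Step 3: 6 trees catch fire, 11 burn out
  .TF...
  TF....
  F.F...
  ...F..
  .....T
  ...FTT
Step 4: 3 trees catch fire, 6 burn out
  .F....
  F.....
  ......
  ......
  .....T
  ....FT
Step 5: 1 trees catch fire, 3 burn out
  ......
  ......
  ......
  ......
  .....T
  .....F
Step 6: 1 trees catch fire, 1 burn out
  ......
  ......
  ......
  ......
  .....F
  ......

......
......
......
......
.....F
......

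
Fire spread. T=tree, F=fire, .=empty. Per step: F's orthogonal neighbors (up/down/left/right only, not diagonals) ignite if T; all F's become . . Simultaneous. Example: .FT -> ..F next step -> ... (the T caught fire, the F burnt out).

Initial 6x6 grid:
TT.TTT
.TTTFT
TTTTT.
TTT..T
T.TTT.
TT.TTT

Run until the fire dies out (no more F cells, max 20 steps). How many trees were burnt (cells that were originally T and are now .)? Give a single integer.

Answer: 26

Derivation:
Step 1: +4 fires, +1 burnt (F count now 4)
Step 2: +4 fires, +4 burnt (F count now 4)
Step 3: +2 fires, +4 burnt (F count now 2)
Step 4: +3 fires, +2 burnt (F count now 3)
Step 5: +4 fires, +3 burnt (F count now 4)
Step 6: +2 fires, +4 burnt (F count now 2)
Step 7: +3 fires, +2 burnt (F count now 3)
Step 8: +2 fires, +3 burnt (F count now 2)
Step 9: +2 fires, +2 burnt (F count now 2)
Step 10: +0 fires, +2 burnt (F count now 0)
Fire out after step 10
Initially T: 27, now '.': 35
Total burnt (originally-T cells now '.'): 26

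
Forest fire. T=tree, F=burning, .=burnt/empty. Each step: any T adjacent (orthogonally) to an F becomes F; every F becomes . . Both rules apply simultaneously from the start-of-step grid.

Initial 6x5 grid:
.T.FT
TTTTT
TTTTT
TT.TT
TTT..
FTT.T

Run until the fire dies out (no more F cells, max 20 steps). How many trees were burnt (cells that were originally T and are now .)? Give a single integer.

Step 1: +4 fires, +2 burnt (F count now 4)
Step 2: +6 fires, +4 burnt (F count now 6)
Step 3: +7 fires, +6 burnt (F count now 7)
Step 4: +4 fires, +7 burnt (F count now 4)
Step 5: +0 fires, +4 burnt (F count now 0)
Fire out after step 5
Initially T: 22, now '.': 29
Total burnt (originally-T cells now '.'): 21

Answer: 21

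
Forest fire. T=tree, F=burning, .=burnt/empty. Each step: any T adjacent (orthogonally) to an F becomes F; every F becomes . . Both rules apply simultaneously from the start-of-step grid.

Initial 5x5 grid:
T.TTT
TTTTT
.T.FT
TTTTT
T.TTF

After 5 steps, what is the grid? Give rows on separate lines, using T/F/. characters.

Step 1: 5 trees catch fire, 2 burn out
  T.TTT
  TTTFT
  .T..F
  TTTFF
  T.TF.
Step 2: 5 trees catch fire, 5 burn out
  T.TFT
  TTF.F
  .T...
  TTF..
  T.F..
Step 3: 4 trees catch fire, 5 burn out
  T.F.F
  TF...
  .T...
  TF...
  T....
Step 4: 3 trees catch fire, 4 burn out
  T....
  F....
  .F...
  F....
  T....
Step 5: 2 trees catch fire, 3 burn out
  F....
  .....
  .....
  .....
  F....

F....
.....
.....
.....
F....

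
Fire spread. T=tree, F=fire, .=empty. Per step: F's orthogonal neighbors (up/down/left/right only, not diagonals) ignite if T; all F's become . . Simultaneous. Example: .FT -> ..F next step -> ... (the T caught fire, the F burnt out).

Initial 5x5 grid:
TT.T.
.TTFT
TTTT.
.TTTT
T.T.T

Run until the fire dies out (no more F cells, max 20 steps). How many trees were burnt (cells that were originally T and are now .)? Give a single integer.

Step 1: +4 fires, +1 burnt (F count now 4)
Step 2: +3 fires, +4 burnt (F count now 3)
Step 3: +4 fires, +3 burnt (F count now 4)
Step 4: +5 fires, +4 burnt (F count now 5)
Step 5: +0 fires, +5 burnt (F count now 0)
Fire out after step 5
Initially T: 17, now '.': 24
Total burnt (originally-T cells now '.'): 16

Answer: 16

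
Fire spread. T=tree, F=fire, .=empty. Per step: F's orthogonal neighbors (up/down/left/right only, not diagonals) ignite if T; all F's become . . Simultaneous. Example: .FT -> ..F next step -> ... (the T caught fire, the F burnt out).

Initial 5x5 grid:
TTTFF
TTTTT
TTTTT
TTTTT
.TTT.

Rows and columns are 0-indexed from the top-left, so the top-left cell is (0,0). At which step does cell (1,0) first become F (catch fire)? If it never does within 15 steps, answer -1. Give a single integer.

Step 1: cell (1,0)='T' (+3 fires, +2 burnt)
Step 2: cell (1,0)='T' (+4 fires, +3 burnt)
Step 3: cell (1,0)='T' (+5 fires, +4 burnt)
Step 4: cell (1,0)='F' (+4 fires, +5 burnt)
  -> target ignites at step 4
Step 5: cell (1,0)='.' (+3 fires, +4 burnt)
Step 6: cell (1,0)='.' (+2 fires, +3 burnt)
Step 7: cell (1,0)='.' (+0 fires, +2 burnt)
  fire out at step 7

4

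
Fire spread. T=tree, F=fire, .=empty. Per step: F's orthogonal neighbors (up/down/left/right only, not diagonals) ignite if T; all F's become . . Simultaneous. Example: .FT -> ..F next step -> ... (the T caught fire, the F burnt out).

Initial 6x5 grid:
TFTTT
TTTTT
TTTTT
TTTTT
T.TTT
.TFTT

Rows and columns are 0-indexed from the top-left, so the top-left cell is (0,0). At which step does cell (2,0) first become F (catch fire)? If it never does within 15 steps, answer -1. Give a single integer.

Step 1: cell (2,0)='T' (+6 fires, +2 burnt)
Step 2: cell (2,0)='T' (+7 fires, +6 burnt)
Step 3: cell (2,0)='F' (+7 fires, +7 burnt)
  -> target ignites at step 3
Step 4: cell (2,0)='.' (+4 fires, +7 burnt)
Step 5: cell (2,0)='.' (+2 fires, +4 burnt)
Step 6: cell (2,0)='.' (+0 fires, +2 burnt)
  fire out at step 6

3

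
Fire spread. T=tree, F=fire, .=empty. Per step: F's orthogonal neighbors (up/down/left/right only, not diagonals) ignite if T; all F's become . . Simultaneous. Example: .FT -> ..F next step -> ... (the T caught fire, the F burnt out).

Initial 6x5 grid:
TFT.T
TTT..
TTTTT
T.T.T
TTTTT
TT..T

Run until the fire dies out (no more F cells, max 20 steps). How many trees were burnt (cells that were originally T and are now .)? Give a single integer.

Step 1: +3 fires, +1 burnt (F count now 3)
Step 2: +3 fires, +3 burnt (F count now 3)
Step 3: +2 fires, +3 burnt (F count now 2)
Step 4: +3 fires, +2 burnt (F count now 3)
Step 5: +3 fires, +3 burnt (F count now 3)
Step 6: +4 fires, +3 burnt (F count now 4)
Step 7: +2 fires, +4 burnt (F count now 2)
Step 8: +1 fires, +2 burnt (F count now 1)
Step 9: +0 fires, +1 burnt (F count now 0)
Fire out after step 9
Initially T: 22, now '.': 29
Total burnt (originally-T cells now '.'): 21

Answer: 21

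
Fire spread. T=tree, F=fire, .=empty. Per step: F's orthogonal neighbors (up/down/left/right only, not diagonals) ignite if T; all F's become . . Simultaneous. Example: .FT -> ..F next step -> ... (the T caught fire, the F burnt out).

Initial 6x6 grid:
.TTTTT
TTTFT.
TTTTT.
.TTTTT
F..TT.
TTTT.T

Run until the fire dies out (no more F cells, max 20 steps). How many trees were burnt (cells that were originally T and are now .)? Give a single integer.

Answer: 25

Derivation:
Step 1: +5 fires, +2 burnt (F count now 5)
Step 2: +7 fires, +5 burnt (F count now 7)
Step 3: +8 fires, +7 burnt (F count now 8)
Step 4: +5 fires, +8 burnt (F count now 5)
Step 5: +0 fires, +5 burnt (F count now 0)
Fire out after step 5
Initially T: 26, now '.': 35
Total burnt (originally-T cells now '.'): 25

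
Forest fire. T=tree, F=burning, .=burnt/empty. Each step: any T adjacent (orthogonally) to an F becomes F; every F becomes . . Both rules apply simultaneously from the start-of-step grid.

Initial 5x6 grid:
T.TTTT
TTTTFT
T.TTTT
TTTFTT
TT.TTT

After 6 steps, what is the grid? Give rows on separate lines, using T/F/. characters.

Step 1: 8 trees catch fire, 2 burn out
  T.TTFT
  TTTF.F
  T.TFFT
  TTF.FT
  TT.FTT
Step 2: 8 trees catch fire, 8 burn out
  T.TF.F
  TTF...
  T.F..F
  TF...F
  TT..FT
Step 3: 5 trees catch fire, 8 burn out
  T.F...
  TF....
  T.....
  F.....
  TF...F
Step 4: 3 trees catch fire, 5 burn out
  T.....
  F.....
  F.....
  ......
  F.....
Step 5: 1 trees catch fire, 3 burn out
  F.....
  ......
  ......
  ......
  ......
Step 6: 0 trees catch fire, 1 burn out
  ......
  ......
  ......
  ......
  ......

......
......
......
......
......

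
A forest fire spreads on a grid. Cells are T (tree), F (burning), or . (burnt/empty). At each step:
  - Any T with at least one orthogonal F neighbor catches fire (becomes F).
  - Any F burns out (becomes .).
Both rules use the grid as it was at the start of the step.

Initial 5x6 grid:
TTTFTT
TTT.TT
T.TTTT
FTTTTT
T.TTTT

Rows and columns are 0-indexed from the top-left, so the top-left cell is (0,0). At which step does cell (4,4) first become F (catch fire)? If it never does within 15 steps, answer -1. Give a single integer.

Step 1: cell (4,4)='T' (+5 fires, +2 burnt)
Step 2: cell (4,4)='T' (+6 fires, +5 burnt)
Step 3: cell (4,4)='T' (+7 fires, +6 burnt)
Step 4: cell (4,4)='T' (+4 fires, +7 burnt)
Step 5: cell (4,4)='F' (+2 fires, +4 burnt)
  -> target ignites at step 5
Step 6: cell (4,4)='.' (+1 fires, +2 burnt)
Step 7: cell (4,4)='.' (+0 fires, +1 burnt)
  fire out at step 7

5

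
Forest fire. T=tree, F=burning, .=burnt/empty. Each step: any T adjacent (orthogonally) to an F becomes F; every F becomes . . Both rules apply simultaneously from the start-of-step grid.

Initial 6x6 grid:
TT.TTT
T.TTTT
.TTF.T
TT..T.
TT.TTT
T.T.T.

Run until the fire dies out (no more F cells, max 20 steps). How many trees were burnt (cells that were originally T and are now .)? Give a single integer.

Answer: 15

Derivation:
Step 1: +2 fires, +1 burnt (F count now 2)
Step 2: +4 fires, +2 burnt (F count now 4)
Step 3: +3 fires, +4 burnt (F count now 3)
Step 4: +4 fires, +3 burnt (F count now 4)
Step 5: +1 fires, +4 burnt (F count now 1)
Step 6: +1 fires, +1 burnt (F count now 1)
Step 7: +0 fires, +1 burnt (F count now 0)
Fire out after step 7
Initially T: 24, now '.': 27
Total burnt (originally-T cells now '.'): 15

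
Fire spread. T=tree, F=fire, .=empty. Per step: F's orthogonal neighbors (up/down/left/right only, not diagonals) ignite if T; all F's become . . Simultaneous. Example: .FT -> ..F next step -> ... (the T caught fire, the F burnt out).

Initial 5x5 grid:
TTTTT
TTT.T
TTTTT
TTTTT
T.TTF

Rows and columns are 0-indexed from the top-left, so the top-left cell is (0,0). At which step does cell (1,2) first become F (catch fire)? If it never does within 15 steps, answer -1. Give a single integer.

Step 1: cell (1,2)='T' (+2 fires, +1 burnt)
Step 2: cell (1,2)='T' (+3 fires, +2 burnt)
Step 3: cell (1,2)='T' (+3 fires, +3 burnt)
Step 4: cell (1,2)='T' (+3 fires, +3 burnt)
Step 5: cell (1,2)='F' (+4 fires, +3 burnt)
  -> target ignites at step 5
Step 6: cell (1,2)='.' (+4 fires, +4 burnt)
Step 7: cell (1,2)='.' (+2 fires, +4 burnt)
Step 8: cell (1,2)='.' (+1 fires, +2 burnt)
Step 9: cell (1,2)='.' (+0 fires, +1 burnt)
  fire out at step 9

5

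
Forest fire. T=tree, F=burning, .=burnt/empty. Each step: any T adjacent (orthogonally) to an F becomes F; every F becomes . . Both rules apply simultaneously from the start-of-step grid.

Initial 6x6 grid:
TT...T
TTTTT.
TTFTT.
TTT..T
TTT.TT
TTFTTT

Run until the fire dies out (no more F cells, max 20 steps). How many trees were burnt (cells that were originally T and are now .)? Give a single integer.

Step 1: +7 fires, +2 burnt (F count now 7)
Step 2: +8 fires, +7 burnt (F count now 8)
Step 3: +7 fires, +8 burnt (F count now 7)
Step 4: +2 fires, +7 burnt (F count now 2)
Step 5: +1 fires, +2 burnt (F count now 1)
Step 6: +0 fires, +1 burnt (F count now 0)
Fire out after step 6
Initially T: 26, now '.': 35
Total burnt (originally-T cells now '.'): 25

Answer: 25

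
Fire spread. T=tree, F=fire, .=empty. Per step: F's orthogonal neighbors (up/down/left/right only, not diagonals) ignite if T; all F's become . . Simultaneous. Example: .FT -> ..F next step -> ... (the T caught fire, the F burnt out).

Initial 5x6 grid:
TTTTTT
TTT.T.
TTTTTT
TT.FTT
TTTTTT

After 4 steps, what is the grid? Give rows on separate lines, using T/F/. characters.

Step 1: 3 trees catch fire, 1 burn out
  TTTTTT
  TTT.T.
  TTTFTT
  TT..FT
  TTTFTT
Step 2: 5 trees catch fire, 3 burn out
  TTTTTT
  TTT.T.
  TTF.FT
  TT...F
  TTF.FT
Step 3: 6 trees catch fire, 5 burn out
  TTTTTT
  TTF.F.
  TF...F
  TT....
  TF...F
Step 4: 6 trees catch fire, 6 burn out
  TTFTFT
  TF....
  F.....
  TF....
  F.....

TTFTFT
TF....
F.....
TF....
F.....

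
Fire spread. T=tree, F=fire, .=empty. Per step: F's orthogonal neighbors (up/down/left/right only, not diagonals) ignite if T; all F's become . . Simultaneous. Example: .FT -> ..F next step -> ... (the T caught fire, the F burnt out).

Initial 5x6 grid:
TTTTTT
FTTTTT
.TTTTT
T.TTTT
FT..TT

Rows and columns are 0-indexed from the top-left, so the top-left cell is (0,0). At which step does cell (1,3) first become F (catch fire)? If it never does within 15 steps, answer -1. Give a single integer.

Step 1: cell (1,3)='T' (+4 fires, +2 burnt)
Step 2: cell (1,3)='T' (+3 fires, +4 burnt)
Step 3: cell (1,3)='F' (+3 fires, +3 burnt)
  -> target ignites at step 3
Step 4: cell (1,3)='.' (+4 fires, +3 burnt)
Step 5: cell (1,3)='.' (+4 fires, +4 burnt)
Step 6: cell (1,3)='.' (+3 fires, +4 burnt)
Step 7: cell (1,3)='.' (+2 fires, +3 burnt)
Step 8: cell (1,3)='.' (+1 fires, +2 burnt)
Step 9: cell (1,3)='.' (+0 fires, +1 burnt)
  fire out at step 9

3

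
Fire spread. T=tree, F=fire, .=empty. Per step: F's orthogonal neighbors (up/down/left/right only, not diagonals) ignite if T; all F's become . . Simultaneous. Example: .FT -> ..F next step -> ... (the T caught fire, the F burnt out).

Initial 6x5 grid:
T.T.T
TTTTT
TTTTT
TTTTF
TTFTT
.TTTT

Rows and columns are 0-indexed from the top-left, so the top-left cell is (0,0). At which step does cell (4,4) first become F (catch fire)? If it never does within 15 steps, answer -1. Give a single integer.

Step 1: cell (4,4)='F' (+7 fires, +2 burnt)
  -> target ignites at step 1
Step 2: cell (4,4)='.' (+8 fires, +7 burnt)
Step 3: cell (4,4)='.' (+5 fires, +8 burnt)
Step 4: cell (4,4)='.' (+3 fires, +5 burnt)
Step 5: cell (4,4)='.' (+1 fires, +3 burnt)
Step 6: cell (4,4)='.' (+1 fires, +1 burnt)
Step 7: cell (4,4)='.' (+0 fires, +1 burnt)
  fire out at step 7

1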